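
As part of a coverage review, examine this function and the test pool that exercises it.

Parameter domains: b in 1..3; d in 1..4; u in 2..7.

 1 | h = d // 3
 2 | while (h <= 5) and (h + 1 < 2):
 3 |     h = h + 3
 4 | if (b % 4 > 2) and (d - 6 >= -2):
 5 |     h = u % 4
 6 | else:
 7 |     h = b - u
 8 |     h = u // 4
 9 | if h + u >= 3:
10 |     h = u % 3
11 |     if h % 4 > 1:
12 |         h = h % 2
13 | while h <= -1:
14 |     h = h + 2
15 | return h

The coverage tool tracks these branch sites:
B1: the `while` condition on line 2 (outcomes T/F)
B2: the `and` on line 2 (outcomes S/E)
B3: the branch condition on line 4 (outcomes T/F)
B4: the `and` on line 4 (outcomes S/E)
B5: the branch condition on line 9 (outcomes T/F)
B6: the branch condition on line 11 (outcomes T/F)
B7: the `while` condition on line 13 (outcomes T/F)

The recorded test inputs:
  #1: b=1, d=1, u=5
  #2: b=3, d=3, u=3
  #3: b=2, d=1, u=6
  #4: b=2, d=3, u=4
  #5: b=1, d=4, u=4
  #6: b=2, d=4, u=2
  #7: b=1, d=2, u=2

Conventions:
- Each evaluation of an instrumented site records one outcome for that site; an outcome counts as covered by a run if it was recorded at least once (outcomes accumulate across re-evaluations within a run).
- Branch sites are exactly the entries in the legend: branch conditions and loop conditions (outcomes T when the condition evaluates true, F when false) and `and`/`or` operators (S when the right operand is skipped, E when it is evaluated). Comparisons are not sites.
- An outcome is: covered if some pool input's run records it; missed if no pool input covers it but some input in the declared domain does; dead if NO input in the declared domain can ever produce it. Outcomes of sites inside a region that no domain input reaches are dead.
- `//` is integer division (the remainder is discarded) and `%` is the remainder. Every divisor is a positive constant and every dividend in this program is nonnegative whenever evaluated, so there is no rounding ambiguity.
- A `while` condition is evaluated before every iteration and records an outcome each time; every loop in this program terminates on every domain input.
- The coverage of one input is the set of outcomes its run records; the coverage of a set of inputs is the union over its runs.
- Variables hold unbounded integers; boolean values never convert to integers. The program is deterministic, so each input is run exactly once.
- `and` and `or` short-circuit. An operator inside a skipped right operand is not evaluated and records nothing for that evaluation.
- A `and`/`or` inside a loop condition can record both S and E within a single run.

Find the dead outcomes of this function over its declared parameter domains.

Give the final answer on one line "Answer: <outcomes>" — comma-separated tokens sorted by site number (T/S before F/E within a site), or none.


exhaustive pass over the 72-input domain:
  B2=S: zero occurrences over every domain input -> dead
  B7=T: zero occurrences over every domain input -> dead
  reachable outcomes have witnesses, e.g. B1=T (e.g. b=1, d=1, u=2), B1=F (e.g. b=1, d=1, u=2), B2=E (e.g. b=1, d=1, u=2), B3=T (e.g. b=3, d=4, u=2)
Answer: B2=S, B7=T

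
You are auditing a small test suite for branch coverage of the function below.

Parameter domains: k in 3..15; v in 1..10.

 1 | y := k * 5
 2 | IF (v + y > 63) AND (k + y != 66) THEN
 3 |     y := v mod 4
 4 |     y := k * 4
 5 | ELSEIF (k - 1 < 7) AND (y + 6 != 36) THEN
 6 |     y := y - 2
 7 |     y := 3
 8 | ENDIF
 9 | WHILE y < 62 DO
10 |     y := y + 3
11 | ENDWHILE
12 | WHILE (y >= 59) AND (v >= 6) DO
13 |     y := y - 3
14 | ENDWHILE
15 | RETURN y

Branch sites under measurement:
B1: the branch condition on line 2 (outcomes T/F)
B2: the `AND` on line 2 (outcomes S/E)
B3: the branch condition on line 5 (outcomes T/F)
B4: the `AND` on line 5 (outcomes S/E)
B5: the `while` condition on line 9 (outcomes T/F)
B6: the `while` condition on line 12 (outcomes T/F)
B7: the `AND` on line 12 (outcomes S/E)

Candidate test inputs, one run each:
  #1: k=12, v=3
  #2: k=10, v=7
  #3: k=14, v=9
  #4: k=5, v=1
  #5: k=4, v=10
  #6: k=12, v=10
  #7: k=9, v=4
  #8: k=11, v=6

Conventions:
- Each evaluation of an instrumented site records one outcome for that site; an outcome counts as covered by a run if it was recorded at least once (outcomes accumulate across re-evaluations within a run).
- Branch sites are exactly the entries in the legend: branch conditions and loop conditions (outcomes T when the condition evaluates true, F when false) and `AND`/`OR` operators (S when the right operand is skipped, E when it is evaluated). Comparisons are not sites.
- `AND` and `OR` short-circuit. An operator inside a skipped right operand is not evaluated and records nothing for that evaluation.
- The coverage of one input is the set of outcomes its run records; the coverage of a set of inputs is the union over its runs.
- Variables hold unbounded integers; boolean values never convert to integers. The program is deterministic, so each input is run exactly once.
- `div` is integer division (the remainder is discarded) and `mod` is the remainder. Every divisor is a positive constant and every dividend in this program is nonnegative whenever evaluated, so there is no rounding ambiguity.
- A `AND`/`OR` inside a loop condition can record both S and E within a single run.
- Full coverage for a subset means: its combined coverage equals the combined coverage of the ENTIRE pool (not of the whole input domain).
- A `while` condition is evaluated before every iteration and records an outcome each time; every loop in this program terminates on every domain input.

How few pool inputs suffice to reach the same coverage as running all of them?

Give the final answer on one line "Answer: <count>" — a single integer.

run #1 (k=12, v=3) runs B2->S, B1->F, B4->S, B3->F, B5->T, B5->F, B7->E, B6->F; records B1=F, B2=S, B3=F, B4=S, B5=T, B5=F, B6=F, B7=E
run #2 (k=10, v=7) runs B2->S, B1->F, B4->S, B3->F, B5->T, B5->T, B5->T, B5->T, B5->F, B7->E, B6->T, B7->E, B6->T, B7->S, ...; records B1=F, B2=S, B3=F, B4=S, B5=T, B5=F, B6=T, B6=F, B7=S, B7=E
run #3 (k=14, v=9) runs B2->E, B1->T, B5->T, B5->T, B5->F, B7->E, B6->T, B7->E, B6->T, B7->S, B6->F; records B1=T, B2=E, B5=T, B5=F, B6=T, B6=F, B7=S, B7=E
run #4 (k=5, v=1) runs B2->S, B1->F, B4->E, B3->T, B5->T, B5->T, B5->T, B5->T, B5->T, B5->T, B5->T, B5->T, B5->T, B5->T, ...; records B1=F, B2=S, B3=T, B4=E, B5=T, B5=F, B6=F, B7=E
run #5 (k=4, v=10) runs B2->S, B1->F, B4->E, B3->T, B5->T, B5->T, B5->T, B5->T, B5->T, B5->T, B5->T, B5->T, B5->T, B5->T, ...; records B1=F, B2=S, B3=T, B4=E, B5=T, B5=F, B6=T, B6=F, B7=S, B7=E
run #6 (k=12, v=10) runs B2->E, B1->T, B5->T, B5->T, B5->T, B5->T, B5->T, B5->F, B7->E, B6->T, B7->E, B6->T, B7->S, B6->F; records B1=T, B2=E, B5=T, B5=F, B6=T, B6=F, B7=S, B7=E
run #7 (k=9, v=4) runs B2->S, B1->F, B4->S, B3->F, B5->T, B5->T, B5->T, B5->T, B5->T, B5->T, B5->F, B7->E, B6->F; records B1=F, B2=S, B3=F, B4=S, B5=T, B5=F, B6=F, B7=E
run #8 (k=11, v=6) runs B2->S, B1->F, B4->S, B3->F, B5->T, B5->T, B5->T, B5->F, B7->E, B6->T, B7->E, B6->T, B7->S, B6->F; records B1=F, B2=S, B3=F, B4=S, B5=T, B5=F, B6=T, B6=F, B7=S, B7=E
the full pool covers 14 outcomes: B1=T, B1=F, B2=S, B2=E, B3=T, B3=F, B4=S, B4=E, B5=T, B5=F, B6=T, B6=F, B7=S, B7=E
size 1 is not enough: best union over all size-1 subsets is 10/14
size 2 is not enough: best union over all size-2 subsets is 12/14
at size 3, {1, 3, 4} reaches all 14 outcomes; every lexicographically earlier size-3 subset fails

Answer: 3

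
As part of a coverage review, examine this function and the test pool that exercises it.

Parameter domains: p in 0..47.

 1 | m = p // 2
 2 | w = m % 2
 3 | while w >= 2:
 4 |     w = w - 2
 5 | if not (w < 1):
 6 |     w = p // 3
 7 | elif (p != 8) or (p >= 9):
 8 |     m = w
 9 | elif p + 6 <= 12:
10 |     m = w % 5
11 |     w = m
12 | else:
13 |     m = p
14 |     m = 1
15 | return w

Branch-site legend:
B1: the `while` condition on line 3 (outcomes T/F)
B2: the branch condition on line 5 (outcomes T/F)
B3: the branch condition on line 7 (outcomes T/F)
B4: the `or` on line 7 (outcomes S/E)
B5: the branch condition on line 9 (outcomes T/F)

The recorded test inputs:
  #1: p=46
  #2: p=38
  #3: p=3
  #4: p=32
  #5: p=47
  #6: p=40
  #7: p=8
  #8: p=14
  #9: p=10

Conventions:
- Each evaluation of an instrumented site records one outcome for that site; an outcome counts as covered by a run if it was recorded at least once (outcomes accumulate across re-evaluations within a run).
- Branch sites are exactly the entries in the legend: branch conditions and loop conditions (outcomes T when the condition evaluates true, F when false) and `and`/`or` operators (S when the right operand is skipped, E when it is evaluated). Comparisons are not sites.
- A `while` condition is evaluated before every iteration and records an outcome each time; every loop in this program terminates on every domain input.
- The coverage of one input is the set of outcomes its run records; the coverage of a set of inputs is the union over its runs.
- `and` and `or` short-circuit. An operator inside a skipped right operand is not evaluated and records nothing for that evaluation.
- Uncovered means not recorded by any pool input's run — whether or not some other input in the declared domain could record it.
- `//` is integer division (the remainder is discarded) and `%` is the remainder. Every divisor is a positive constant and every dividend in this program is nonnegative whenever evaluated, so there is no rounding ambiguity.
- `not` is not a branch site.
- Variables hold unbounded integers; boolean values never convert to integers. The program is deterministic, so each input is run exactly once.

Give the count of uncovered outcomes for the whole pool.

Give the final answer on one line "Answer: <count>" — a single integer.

test 1 (p=46) fires B1->F, B2->T; hits B1=F, B2=T
test 2 (p=38) fires B1->F, B2->T; hits B1=F, B2=T
test 3 (p=3) fires B1->F, B2->T; hits B1=F, B2=T
test 4 (p=32) fires B1->F, B2->F, B4->S, B3->T; hits B1=F, B2=F, B3=T, B4=S
test 5 (p=47) fires B1->F, B2->T; hits B1=F, B2=T
test 6 (p=40) fires B1->F, B2->F, B4->S, B3->T; hits B1=F, B2=F, B3=T, B4=S
test 7 (p=8) fires B1->F, B2->F, B4->E, B3->F, B5->F; hits B1=F, B2=F, B3=F, B4=E, B5=F
test 8 (p=14) fires B1->F, B2->T; hits B1=F, B2=T
test 9 (p=10) fires B1->F, B2->T; hits B1=F, B2=T
union over the pool: B1=F, B2=T, B2=F, B3=T, B3=F, B4=S, B4=E, B5=F
uncovered (2 of 10): B1=T, B5=T

Answer: 2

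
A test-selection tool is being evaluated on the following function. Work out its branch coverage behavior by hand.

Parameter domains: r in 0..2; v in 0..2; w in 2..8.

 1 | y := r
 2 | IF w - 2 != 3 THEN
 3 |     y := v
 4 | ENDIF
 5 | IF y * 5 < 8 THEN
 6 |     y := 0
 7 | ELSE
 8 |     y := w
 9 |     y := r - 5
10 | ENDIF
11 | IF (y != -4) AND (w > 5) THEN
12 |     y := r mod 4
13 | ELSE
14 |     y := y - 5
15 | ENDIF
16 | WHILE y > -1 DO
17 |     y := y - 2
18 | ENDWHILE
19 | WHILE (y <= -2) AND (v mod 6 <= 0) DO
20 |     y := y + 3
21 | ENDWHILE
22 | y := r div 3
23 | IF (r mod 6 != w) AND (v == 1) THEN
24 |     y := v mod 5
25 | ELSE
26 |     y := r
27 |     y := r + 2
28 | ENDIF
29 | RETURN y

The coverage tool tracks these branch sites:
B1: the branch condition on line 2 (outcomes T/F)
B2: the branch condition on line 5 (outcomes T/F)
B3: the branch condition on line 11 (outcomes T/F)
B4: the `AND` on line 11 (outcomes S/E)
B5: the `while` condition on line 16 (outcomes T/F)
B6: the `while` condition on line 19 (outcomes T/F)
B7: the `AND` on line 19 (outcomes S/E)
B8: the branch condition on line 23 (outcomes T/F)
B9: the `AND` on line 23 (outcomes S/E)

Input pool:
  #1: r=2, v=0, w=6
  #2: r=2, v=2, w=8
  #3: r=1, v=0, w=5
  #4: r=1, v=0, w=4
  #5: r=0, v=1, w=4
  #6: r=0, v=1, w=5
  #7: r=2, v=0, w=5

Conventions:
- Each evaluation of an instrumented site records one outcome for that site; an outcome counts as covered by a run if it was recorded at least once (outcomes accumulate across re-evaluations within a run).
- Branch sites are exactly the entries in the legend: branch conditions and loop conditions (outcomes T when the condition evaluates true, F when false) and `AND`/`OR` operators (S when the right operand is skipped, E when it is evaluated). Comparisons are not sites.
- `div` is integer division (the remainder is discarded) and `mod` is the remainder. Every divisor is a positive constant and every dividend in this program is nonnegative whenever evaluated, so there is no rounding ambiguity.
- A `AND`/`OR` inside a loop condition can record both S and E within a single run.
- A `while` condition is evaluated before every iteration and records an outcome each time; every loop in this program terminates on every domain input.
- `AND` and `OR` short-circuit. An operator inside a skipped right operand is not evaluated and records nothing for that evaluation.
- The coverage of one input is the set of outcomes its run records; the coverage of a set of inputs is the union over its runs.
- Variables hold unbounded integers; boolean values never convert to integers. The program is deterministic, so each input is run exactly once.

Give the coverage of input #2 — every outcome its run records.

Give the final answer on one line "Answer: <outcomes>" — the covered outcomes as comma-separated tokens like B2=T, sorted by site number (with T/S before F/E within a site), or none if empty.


Tracing the run of input #2 (r=2, v=2, w=8):
  B1->T, B2->F, B4->E, B3->T, B5->T, B5->T, B5->F, B7->E, B6->F, B9->E
  B8->F
collecting distinct outcomes: B1=T, B2=F, B3=T, B4=E, B5=T, B5=F, B6=F, B7=E, B8=F, B9=E
Answer: B1=T, B2=F, B3=T, B4=E, B5=T, B5=F, B6=F, B7=E, B8=F, B9=E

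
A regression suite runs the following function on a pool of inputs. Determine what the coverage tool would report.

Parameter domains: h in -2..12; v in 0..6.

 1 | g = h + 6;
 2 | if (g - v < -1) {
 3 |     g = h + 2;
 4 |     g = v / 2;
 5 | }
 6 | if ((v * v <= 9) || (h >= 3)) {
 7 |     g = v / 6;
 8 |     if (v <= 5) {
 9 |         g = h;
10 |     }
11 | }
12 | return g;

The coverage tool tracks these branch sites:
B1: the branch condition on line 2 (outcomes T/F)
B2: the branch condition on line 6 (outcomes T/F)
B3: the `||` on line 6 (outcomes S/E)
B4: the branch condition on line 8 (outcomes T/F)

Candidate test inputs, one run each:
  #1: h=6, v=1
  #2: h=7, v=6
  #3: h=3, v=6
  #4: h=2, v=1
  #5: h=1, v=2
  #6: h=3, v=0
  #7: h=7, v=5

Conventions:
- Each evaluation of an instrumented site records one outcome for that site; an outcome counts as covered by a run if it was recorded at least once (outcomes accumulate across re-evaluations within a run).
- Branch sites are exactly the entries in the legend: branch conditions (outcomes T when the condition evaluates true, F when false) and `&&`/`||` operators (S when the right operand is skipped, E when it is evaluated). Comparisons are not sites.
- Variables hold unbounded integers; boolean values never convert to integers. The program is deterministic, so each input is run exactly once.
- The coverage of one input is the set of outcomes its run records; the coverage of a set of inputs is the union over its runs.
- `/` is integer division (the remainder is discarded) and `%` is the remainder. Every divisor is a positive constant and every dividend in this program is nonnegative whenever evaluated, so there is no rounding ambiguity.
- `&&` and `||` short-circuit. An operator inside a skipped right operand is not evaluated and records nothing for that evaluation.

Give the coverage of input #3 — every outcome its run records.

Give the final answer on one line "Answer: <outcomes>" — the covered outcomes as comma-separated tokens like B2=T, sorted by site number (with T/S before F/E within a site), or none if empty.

Event log for input #3 (h=3, v=6):
  B1->F, B3->E, B2->T, B4->F
as a set, this run covers: B1=F, B2=T, B3=E, B4=F

Answer: B1=F, B2=T, B3=E, B4=F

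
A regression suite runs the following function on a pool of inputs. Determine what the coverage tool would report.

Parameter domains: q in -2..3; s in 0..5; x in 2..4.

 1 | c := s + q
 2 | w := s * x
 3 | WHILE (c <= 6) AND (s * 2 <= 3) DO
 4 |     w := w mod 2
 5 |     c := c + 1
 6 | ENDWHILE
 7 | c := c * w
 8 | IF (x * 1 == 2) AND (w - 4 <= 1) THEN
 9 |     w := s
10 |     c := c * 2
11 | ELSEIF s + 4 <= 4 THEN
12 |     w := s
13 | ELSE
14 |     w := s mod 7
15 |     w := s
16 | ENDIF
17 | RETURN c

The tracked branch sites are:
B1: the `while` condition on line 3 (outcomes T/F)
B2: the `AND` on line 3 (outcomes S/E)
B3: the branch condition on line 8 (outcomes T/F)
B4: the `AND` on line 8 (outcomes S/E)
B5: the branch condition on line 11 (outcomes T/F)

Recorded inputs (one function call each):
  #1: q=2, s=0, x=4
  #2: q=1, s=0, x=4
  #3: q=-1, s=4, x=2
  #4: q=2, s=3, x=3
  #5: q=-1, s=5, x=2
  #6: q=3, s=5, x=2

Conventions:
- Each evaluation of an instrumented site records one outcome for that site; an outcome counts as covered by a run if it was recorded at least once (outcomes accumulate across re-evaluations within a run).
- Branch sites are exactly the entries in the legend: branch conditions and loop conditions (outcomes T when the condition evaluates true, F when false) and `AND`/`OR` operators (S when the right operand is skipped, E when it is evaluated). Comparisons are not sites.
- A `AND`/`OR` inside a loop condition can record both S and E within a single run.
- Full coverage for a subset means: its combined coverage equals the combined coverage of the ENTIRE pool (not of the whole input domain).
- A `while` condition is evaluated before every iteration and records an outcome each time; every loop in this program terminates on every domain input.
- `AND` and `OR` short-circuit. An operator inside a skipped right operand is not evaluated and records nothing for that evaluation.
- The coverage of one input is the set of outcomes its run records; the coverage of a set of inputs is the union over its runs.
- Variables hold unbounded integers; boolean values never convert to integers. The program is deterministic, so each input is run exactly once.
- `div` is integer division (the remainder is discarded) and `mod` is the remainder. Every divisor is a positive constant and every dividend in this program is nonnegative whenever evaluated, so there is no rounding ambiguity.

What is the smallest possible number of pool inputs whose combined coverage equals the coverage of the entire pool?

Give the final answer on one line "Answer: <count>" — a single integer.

input #1 (q=2, s=0, x=4): covers B1=T, B1=F, B2=S, B2=E, B3=F, B4=S, B5=T
input #2 (q=1, s=0, x=4): covers B1=T, B1=F, B2=S, B2=E, B3=F, B4=S, B5=T
input #3 (q=-1, s=4, x=2): covers B1=F, B2=E, B3=F, B4=E, B5=F
input #4 (q=2, s=3, x=3): covers B1=F, B2=E, B3=F, B4=S, B5=F
input #5 (q=-1, s=5, x=2): covers B1=F, B2=E, B3=F, B4=E, B5=F
input #6 (q=3, s=5, x=2): covers B1=F, B2=S, B3=F, B4=E, B5=F
union over all inputs: B1=T, B1=F, B2=S, B2=E, B3=F, B4=S, B4=E, B5=T, B5=F (9 outcomes)
no size-1 subset reaches all 9 outcomes (best union: 7/9)
inputs {1, 3} (size 2) cover everything; no size-2 subset with a lexicographically smaller index list covers all 9

Answer: 2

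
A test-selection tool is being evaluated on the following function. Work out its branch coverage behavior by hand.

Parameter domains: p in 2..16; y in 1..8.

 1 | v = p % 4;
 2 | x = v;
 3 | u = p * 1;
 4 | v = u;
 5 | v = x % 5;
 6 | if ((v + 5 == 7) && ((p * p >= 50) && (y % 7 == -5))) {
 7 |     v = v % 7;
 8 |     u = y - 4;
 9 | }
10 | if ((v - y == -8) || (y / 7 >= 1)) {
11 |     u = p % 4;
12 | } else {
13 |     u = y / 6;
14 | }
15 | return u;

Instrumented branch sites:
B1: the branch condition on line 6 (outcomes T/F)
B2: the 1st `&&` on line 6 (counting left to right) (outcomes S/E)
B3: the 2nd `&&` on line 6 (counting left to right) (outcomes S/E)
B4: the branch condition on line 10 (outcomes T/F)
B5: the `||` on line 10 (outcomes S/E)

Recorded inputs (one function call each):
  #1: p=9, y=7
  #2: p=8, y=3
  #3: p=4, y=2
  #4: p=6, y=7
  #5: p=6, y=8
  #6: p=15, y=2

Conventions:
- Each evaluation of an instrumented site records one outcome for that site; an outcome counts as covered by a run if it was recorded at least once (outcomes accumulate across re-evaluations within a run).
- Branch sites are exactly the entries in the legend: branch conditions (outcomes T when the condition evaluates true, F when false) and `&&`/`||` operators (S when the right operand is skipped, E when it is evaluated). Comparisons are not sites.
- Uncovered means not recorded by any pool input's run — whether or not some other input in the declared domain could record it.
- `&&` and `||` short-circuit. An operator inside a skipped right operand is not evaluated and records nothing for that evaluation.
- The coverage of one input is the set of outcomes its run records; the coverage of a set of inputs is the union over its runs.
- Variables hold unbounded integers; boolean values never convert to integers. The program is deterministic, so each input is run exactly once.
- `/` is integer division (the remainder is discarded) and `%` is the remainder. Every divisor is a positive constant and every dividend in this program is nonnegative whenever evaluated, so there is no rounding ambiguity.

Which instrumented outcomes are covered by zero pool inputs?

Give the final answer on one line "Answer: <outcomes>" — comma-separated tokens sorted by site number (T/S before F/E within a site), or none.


#1 (p=9, y=7) -> covered: B1=F, B2=S, B4=T, B5=E
#2 (p=8, y=3) -> covered: B1=F, B2=S, B4=F, B5=E
#3 (p=4, y=2) -> covered: B1=F, B2=S, B4=F, B5=E
#4 (p=6, y=7) -> covered: B1=F, B2=E, B3=S, B4=T, B5=E
#5 (p=6, y=8) -> covered: B1=F, B2=E, B3=S, B4=T, B5=E
#6 (p=15, y=2) -> covered: B1=F, B2=S, B4=F, B5=E
union over the pool: B1=F, B2=S, B2=E, B3=S, B4=T, B4=F, B5=E
uncovered (3 of 10): B1=T, B3=E, B5=S
Answer: B1=T, B3=E, B5=S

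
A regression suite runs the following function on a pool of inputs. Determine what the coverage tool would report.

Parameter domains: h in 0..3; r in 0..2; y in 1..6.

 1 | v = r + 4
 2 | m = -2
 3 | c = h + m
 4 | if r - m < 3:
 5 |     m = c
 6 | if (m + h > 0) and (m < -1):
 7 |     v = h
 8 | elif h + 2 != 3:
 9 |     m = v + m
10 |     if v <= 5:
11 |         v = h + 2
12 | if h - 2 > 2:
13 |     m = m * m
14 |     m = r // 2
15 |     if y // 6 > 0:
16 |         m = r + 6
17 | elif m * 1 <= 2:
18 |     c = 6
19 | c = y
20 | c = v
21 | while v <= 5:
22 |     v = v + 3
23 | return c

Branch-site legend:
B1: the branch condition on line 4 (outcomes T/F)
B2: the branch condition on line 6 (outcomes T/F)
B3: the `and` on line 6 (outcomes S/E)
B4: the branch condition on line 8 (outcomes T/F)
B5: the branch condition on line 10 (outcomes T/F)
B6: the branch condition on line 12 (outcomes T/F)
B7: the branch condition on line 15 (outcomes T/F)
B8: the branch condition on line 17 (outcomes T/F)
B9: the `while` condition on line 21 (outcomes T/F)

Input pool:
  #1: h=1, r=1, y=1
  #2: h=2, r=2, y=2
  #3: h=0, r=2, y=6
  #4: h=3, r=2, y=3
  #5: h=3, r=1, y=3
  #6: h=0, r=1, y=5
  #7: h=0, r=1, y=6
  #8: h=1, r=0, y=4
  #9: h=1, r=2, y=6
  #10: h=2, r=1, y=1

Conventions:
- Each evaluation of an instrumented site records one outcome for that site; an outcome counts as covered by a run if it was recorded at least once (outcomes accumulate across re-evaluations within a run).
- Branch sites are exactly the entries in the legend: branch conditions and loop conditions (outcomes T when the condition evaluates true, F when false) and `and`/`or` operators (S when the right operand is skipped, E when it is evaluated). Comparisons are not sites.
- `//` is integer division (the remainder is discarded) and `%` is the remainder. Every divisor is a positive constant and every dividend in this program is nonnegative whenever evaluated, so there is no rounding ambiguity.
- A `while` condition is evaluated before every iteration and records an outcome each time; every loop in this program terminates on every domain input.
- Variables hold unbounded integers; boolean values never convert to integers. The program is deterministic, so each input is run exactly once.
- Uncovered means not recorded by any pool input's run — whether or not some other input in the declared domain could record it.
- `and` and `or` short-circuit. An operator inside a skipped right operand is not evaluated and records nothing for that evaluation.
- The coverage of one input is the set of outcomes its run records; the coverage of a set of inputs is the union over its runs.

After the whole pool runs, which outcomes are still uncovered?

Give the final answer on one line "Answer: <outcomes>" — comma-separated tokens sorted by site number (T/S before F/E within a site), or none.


run #1 (h=1, r=1, y=1) runs B1->F, B3->S, B2->F, B4->F, B6->F, B8->T, B9->T, B9->F; records B1=F, B2=F, B3=S, B4=F, B6=F, B8=T, B9=T, B9=F
run #2 (h=2, r=2, y=2) runs B1->F, B3->S, B2->F, B4->T, B5->F, B6->F, B8->F, B9->F; records B1=F, B2=F, B3=S, B4=T, B5=F, B6=F, B8=F, B9=F
run #3 (h=0, r=2, y=6) runs B1->F, B3->S, B2->F, B4->T, B5->F, B6->F, B8->F, B9->F; records B1=F, B2=F, B3=S, B4=T, B5=F, B6=F, B8=F, B9=F
run #4 (h=3, r=2, y=3) runs B1->F, B3->E, B2->T, B6->F, B8->T, B9->T, B9->F; records B1=F, B2=T, B3=E, B6=F, B8=T, B9=T, B9=F
run #5 (h=3, r=1, y=3) runs B1->F, B3->E, B2->T, B6->F, B8->T, B9->T, B9->F; records B1=F, B2=T, B3=E, B6=F, B8=T, B9=T, B9=F
run #6 (h=0, r=1, y=5) runs B1->F, B3->S, B2->F, B4->T, B5->T, B6->F, B8->F, B9->T, B9->T, B9->F; records B1=F, B2=F, B3=S, B4=T, B5=T, B6=F, B8=F, B9=T, B9=F
run #7 (h=0, r=1, y=6) runs B1->F, B3->S, B2->F, B4->T, B5->T, B6->F, B8->F, B9->T, B9->T, B9->F; records B1=F, B2=F, B3=S, B4=T, B5=T, B6=F, B8=F, B9=T, B9=F
run #8 (h=1, r=0, y=4) runs B1->T, B3->S, B2->F, B4->F, B6->F, B8->T, B9->T, B9->F; records B1=T, B2=F, B3=S, B4=F, B6=F, B8=T, B9=T, B9=F
run #9 (h=1, r=2, y=6) runs B1->F, B3->S, B2->F, B4->F, B6->F, B8->T, B9->F; records B1=F, B2=F, B3=S, B4=F, B6=F, B8=T, B9=F
run #10 (h=2, r=1, y=1) runs B1->F, B3->S, B2->F, B4->T, B5->T, B6->F, B8->F, B9->T, B9->F; records B1=F, B2=F, B3=S, B4=T, B5=T, B6=F, B8=F, B9=T, B9=F
union over the pool: B1=T, B1=F, B2=T, B2=F, B3=S, B3=E, B4=T, B4=F, B5=T, B5=F, B6=F, B8=T, B8=F, B9=T, B9=F
uncovered (3 of 18): B6=T, B7=T, B7=F
Answer: B6=T, B7=T, B7=F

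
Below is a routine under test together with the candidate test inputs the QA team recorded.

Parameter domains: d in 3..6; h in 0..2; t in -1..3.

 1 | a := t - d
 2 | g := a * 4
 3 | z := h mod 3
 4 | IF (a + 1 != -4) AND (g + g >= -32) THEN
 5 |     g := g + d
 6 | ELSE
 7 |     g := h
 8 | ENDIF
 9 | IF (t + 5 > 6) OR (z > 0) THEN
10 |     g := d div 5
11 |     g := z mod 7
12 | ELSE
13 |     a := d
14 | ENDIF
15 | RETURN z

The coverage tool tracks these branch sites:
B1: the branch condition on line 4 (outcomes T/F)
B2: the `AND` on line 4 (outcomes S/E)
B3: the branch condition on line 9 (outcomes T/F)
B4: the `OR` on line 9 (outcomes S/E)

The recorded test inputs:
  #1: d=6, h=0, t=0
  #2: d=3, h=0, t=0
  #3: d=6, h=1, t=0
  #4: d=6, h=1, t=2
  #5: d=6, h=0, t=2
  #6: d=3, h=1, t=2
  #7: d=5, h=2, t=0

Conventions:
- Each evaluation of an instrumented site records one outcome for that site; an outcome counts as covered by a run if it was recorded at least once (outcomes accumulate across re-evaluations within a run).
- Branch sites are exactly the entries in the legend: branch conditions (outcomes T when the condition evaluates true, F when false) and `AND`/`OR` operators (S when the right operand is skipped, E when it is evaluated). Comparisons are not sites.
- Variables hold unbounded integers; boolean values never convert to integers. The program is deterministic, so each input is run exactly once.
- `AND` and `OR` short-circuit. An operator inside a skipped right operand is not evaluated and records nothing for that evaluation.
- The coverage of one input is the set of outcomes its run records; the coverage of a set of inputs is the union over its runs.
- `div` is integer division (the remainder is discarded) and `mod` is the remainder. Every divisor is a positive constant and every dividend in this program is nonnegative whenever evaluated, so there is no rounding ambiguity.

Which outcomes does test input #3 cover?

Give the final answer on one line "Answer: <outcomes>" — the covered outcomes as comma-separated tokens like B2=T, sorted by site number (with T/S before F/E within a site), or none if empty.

Event log for input #3 (d=6, h=1, t=0):
  B2->E, B1->F, B4->E, B3->T
deduplicating events, the covered set is: B1=F, B2=E, B3=T, B4=E

Answer: B1=F, B2=E, B3=T, B4=E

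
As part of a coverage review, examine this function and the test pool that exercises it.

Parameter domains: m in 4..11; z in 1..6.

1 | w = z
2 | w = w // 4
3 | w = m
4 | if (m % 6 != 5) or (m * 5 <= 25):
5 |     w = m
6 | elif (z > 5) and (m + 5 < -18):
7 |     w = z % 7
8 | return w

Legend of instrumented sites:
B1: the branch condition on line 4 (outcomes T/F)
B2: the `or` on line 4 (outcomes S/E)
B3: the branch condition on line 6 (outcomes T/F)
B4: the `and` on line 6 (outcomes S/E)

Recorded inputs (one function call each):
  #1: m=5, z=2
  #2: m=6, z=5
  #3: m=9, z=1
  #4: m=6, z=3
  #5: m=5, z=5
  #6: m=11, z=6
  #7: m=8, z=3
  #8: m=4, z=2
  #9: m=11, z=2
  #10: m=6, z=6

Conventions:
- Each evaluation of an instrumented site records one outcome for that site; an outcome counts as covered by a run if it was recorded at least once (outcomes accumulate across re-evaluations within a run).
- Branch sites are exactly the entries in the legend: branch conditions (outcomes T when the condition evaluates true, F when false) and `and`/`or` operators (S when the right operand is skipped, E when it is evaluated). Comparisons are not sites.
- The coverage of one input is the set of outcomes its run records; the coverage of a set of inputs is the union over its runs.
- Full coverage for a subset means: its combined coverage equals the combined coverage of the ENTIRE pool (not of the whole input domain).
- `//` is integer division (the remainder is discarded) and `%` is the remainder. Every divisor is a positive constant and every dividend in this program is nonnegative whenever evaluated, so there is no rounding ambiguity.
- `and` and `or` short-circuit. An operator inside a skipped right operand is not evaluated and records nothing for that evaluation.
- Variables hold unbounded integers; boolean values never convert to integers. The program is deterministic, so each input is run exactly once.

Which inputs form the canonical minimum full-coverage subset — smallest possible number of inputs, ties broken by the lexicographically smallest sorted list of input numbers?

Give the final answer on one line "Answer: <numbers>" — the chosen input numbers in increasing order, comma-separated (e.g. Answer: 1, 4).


test 1 (m=5, z=2) fires B2->E, B1->T; hits B1=T, B2=E
test 2 (m=6, z=5) fires B2->S, B1->T; hits B1=T, B2=S
test 3 (m=9, z=1) fires B2->S, B1->T; hits B1=T, B2=S
test 4 (m=6, z=3) fires B2->S, B1->T; hits B1=T, B2=S
test 5 (m=5, z=5) fires B2->E, B1->T; hits B1=T, B2=E
test 6 (m=11, z=6) fires B2->E, B1->F, B4->E, B3->F; hits B1=F, B2=E, B3=F, B4=E
test 7 (m=8, z=3) fires B2->S, B1->T; hits B1=T, B2=S
test 8 (m=4, z=2) fires B2->S, B1->T; hits B1=T, B2=S
test 9 (m=11, z=2) fires B2->E, B1->F, B4->S, B3->F; hits B1=F, B2=E, B3=F, B4=S
test 10 (m=6, z=6) fires B2->S, B1->T; hits B1=T, B2=S
together the pool reaches 7 outcomes: B1=T, B1=F, B2=S, B2=E, B3=F, B4=S, B4=E
every size-1 subset falls short of the 7 outcomes (best: 4/7)
every size-2 subset falls short of the 7 outcomes (best: 6/7)
size 3: inputs {2, 6, 9} cover all 7 outcomes, and no lexicographically smaller subset of this size does
Answer: 2, 6, 9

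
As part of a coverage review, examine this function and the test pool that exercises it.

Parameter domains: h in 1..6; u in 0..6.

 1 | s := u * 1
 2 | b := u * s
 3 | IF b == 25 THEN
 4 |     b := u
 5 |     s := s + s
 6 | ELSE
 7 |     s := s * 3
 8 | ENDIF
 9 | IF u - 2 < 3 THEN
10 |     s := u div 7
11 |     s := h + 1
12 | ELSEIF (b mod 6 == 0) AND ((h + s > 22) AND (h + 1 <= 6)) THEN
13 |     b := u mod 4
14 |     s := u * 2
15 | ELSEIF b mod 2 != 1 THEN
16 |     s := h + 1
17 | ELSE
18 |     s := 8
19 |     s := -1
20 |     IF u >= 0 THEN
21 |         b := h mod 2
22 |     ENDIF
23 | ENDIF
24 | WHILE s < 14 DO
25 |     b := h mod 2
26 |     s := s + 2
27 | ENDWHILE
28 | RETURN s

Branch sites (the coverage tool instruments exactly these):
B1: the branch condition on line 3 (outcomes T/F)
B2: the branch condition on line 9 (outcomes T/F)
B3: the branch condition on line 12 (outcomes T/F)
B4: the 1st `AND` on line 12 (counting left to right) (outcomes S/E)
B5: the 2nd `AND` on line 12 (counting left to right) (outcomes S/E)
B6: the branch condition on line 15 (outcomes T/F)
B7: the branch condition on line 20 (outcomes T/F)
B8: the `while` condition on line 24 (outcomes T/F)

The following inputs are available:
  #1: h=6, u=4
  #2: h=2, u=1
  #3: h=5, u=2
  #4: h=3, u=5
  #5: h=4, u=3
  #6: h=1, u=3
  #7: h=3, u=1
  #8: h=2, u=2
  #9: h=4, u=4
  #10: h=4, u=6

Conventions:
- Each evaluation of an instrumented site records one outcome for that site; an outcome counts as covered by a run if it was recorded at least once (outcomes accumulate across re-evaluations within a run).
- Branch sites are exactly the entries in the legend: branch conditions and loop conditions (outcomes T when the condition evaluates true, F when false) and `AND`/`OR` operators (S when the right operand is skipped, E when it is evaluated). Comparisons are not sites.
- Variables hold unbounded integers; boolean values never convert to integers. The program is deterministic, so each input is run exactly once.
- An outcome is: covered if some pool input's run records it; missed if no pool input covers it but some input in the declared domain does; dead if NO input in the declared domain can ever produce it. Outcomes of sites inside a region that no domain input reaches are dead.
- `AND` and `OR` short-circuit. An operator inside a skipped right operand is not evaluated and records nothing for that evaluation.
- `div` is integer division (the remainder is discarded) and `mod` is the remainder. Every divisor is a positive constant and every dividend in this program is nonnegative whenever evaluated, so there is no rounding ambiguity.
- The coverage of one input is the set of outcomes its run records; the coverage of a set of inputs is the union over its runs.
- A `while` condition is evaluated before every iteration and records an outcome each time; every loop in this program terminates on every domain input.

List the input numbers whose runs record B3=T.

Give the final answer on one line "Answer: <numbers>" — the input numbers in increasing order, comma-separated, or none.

input #1 (h=6, u=4): does not produce B3=T
input #2 (h=2, u=1): does not produce B3=T
input #3 (h=5, u=2): does not produce B3=T
input #4 (h=3, u=5): does not produce B3=T
input #5 (h=4, u=3): does not produce B3=T
input #6 (h=1, u=3): does not produce B3=T
input #7 (h=3, u=1): does not produce B3=T
input #8 (h=2, u=2): does not produce B3=T
input #9 (h=4, u=4): does not produce B3=T
input #10 (h=4, u=6): does not produce B3=T

Answer: none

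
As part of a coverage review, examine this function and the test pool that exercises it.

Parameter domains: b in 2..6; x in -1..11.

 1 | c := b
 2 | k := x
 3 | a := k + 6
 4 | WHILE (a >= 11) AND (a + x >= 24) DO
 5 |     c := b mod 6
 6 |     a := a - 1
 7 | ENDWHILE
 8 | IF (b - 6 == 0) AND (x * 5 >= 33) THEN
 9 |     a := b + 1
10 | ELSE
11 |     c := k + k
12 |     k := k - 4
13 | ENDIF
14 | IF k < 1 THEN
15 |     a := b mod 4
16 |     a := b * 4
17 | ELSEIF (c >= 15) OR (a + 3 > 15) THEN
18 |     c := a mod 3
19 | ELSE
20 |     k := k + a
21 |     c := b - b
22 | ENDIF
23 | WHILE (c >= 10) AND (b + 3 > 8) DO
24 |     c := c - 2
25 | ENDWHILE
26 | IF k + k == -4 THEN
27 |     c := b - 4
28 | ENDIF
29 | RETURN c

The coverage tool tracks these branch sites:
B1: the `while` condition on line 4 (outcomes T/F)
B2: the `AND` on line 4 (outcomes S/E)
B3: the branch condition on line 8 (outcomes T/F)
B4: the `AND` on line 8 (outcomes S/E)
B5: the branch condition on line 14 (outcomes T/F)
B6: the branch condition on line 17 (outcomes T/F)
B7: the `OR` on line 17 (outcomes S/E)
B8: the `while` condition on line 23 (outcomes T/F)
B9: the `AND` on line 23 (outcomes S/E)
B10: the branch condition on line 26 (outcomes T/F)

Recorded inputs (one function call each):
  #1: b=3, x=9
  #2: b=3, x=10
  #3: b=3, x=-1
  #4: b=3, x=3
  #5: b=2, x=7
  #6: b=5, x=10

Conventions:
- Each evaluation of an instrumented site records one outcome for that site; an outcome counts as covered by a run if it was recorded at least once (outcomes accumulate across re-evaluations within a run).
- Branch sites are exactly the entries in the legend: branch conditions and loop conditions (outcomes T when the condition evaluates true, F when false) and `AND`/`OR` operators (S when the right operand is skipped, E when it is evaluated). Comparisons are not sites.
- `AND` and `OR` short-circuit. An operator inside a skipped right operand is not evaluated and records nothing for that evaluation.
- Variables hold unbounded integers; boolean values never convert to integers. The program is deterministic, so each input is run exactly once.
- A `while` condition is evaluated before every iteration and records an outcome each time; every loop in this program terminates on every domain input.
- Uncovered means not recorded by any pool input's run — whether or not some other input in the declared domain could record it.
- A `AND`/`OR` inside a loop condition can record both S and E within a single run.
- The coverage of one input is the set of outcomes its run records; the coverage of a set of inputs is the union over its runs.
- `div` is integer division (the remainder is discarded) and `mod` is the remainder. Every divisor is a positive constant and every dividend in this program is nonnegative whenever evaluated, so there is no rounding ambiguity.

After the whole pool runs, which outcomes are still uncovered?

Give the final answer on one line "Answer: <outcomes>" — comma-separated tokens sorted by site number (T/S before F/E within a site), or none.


#1 (b=3, x=9) -> B2->E, B1->T, B2->E, B1->F, B4->S, B3->F, B5->F, B7->S, B6->T, B9->S, B8->F, B10->F; covered: B1=T, B1=F, B2=E, B3=F, B4=S, B5=F, B6=T, B7=S, B8=F, B9=S, B10=F
#2 (b=3, x=10) -> B2->E, B1->T, B2->E, B1->T, B2->E, B1->T, B2->E, B1->F, B4->S, B3->F, B5->F, B7->S, B6->T, B9->S, ...; covered: B1=T, B1=F, B2=E, B3=F, B4=S, B5=F, B6=T, B7=S, B8=F, B9=S, B10=F
#3 (b=3, x=-1) -> B2->S, B1->F, B4->S, B3->F, B5->T, B9->S, B8->F, B10->F; covered: B1=F, B2=S, B3=F, B4=S, B5=T, B8=F, B9=S, B10=F
#4 (b=3, x=3) -> B2->S, B1->F, B4->S, B3->F, B5->T, B9->S, B8->F, B10->F; covered: B1=F, B2=S, B3=F, B4=S, B5=T, B8=F, B9=S, B10=F
#5 (b=2, x=7) -> B2->E, B1->F, B4->S, B3->F, B5->F, B7->E, B6->T, B9->S, B8->F, B10->F; covered: B1=F, B2=E, B3=F, B4=S, B5=F, B6=T, B7=E, B8=F, B9=S, B10=F
#6 (b=5, x=10) -> B2->E, B1->T, B2->E, B1->T, B2->E, B1->T, B2->E, B1->F, B4->S, B3->F, B5->F, B7->S, B6->T, B9->S, ...; covered: B1=T, B1=F, B2=E, B3=F, B4=S, B5=F, B6=T, B7=S, B8=F, B9=S, B10=F
union over the pool: B1=T, B1=F, B2=S, B2=E, B3=F, B4=S, B5=T, B5=F, B6=T, B7=S, B7=E, B8=F, B9=S, B10=F
uncovered (6 of 20): B3=T, B4=E, B6=F, B8=T, B9=E, B10=T
Answer: B3=T, B4=E, B6=F, B8=T, B9=E, B10=T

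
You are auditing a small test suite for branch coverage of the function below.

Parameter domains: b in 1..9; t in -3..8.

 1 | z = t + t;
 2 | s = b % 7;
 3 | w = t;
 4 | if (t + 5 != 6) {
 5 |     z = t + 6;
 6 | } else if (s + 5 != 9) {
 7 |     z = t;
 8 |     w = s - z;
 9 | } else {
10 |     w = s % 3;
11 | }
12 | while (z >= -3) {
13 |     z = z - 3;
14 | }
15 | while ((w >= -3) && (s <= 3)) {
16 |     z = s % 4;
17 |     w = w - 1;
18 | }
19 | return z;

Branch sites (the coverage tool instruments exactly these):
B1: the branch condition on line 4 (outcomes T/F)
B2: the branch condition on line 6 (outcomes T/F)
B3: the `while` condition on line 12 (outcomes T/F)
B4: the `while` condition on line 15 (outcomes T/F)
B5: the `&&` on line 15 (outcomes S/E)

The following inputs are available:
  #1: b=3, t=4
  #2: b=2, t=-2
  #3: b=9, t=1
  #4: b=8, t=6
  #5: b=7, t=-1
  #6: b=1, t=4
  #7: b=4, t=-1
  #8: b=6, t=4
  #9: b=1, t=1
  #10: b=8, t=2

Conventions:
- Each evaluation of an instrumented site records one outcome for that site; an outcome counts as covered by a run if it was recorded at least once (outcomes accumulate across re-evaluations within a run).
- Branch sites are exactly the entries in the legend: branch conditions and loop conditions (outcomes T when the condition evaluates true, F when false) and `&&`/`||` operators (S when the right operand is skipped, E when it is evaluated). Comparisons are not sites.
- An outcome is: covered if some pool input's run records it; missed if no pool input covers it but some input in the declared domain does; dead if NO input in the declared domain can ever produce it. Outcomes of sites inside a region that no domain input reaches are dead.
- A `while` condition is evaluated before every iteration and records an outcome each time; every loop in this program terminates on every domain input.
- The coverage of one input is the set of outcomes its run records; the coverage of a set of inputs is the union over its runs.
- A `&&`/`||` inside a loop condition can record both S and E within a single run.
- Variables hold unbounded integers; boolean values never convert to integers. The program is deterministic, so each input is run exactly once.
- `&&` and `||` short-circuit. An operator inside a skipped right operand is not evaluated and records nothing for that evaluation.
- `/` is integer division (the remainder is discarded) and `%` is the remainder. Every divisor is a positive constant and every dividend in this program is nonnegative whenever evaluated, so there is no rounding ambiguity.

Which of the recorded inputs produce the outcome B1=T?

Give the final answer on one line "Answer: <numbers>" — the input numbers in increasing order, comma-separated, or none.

input #1 (b=3, t=4): records B1=T
input #2 (b=2, t=-2): records B1=T
input #3 (b=9, t=1): does not record B1=T
input #4 (b=8, t=6): records B1=T
input #5 (b=7, t=-1): records B1=T
input #6 (b=1, t=4): records B1=T
input #7 (b=4, t=-1): records B1=T
input #8 (b=6, t=4): records B1=T
input #9 (b=1, t=1): does not record B1=T
input #10 (b=8, t=2): records B1=T

Answer: 1, 2, 4, 5, 6, 7, 8, 10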